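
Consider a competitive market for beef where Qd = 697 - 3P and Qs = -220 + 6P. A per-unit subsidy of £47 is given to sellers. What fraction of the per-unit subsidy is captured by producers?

Pre-subsidy: 697 - 3P = -220 + 6P gives P* = 917/9, Q* = 1174/3.
With the subsidy, sellers receive Ps = Pb + 47 for each unit, where Pb is the price buyers pay.
Supply in terms of Pb becomes Qs = -220 + 6(Pb + 47) = 62 + 6Pb. Setting this equal to demand: 697 - 3Pb = 62 + 6Pb, so Pb = 635/9.
Sellers receive Ps = 635/9 + 47 = 1058/9; Q' = 697 − 3·(635/9) = 1456/3.
Buyers' price falls by P* − Pb = 917/9 − 635/9 = 94/3; sellers' price rises by Ps − P* = 1058/9 − 917/9 = 47/3.
So producers capture (47/3)/47 = 1/3 of each unit of subsidy.

Producer share = 1/3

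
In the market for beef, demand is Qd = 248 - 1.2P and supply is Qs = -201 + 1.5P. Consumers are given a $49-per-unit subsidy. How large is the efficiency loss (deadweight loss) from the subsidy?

Pre-subsidy: 248 - 1.2P = -201 + 1.5P gives P* = 4490/27, Q* = 436/9.
With the rebate, buyers effectively pay Pb = Ps − 49, where Ps is the price sellers receive.
Demand in terms of Ps becomes Qd = 248 − 1.2(Ps − 49) = 306.8 - 1.2Ps. Setting this equal to supply: 306.8 - 1.2Ps = -201 + 1.5Ps, so Ps = 5078/27.
Buyers pay Pb = 5078/27 − 49 = 3755/27; Q' = -201 + 1.5·(5078/27) = 730/9.
The subsidy expands output by 730/9 − 436/9 = 98/3 past the efficient level; on those units the gap between marginal cost and willingness to pay runs from 0 up to 49.
DWL = ½ × 49 × 98/3 = 2401/3.

Deadweight loss = 2401/3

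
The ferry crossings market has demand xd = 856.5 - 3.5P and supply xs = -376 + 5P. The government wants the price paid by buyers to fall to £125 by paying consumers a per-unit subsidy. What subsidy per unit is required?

Required subsidy s = £34 per unit

At a buyer price of 125, quantity demanded is 856.5 − 3.5·125 = 419.
Sellers supply 419 only when they receive Ps with -376 + 5·Ps = 419, i.e. Ps = 159.
s = Ps − Pb = 159 − 125 = 34.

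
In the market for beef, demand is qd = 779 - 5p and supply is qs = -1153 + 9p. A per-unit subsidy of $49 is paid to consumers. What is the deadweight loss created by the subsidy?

Deadweight loss = $3858.75

Pre-subsidy: 779 - 5p = -1153 + 9p gives p* = 138, q* = 89.
With the rebate, buyers effectively pay pb = ps − 49, where ps is the price sellers receive.
Demand in terms of ps becomes qd = 779 − 5(ps − 49) = 1024 - 5ps. Setting this equal to supply: 1024 - 5ps = -1153 + 9ps, so ps = 155.5.
Buyers pay pb = 155.5 − 49 = 106.5; q' = -1153 + 9·155.5 = 246.5.
The subsidy expands output by 246.5 − 89 = 157.5 past the efficient level; on those units the gap between marginal cost and willingness to pay runs from 0 up to 49.
DWL = ½ × 49 × 157.5 = 3858.75.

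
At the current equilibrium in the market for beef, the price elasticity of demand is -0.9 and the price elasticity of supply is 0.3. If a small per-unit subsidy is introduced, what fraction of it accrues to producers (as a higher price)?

For a small subsidy around the equilibrium, the benefit split depends on the relative slopes, which at a point are proportional to the elasticities.
Buyer share = εs/(εs + |εd|) = 0.3/(0.3 + 0.9) = 0.25; seller share = |εd|/(εs + |εd|) = 0.75.
So producers capture 0.75 of the subsidy.

Producer share = 0.75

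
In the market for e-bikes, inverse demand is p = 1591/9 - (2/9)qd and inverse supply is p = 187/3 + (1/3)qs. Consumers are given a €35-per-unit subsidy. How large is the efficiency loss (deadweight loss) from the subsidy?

Pre-subsidy: 1591/9 - (2/9)q = 187/3 + (1/3)q gives q* = 206 and p* = 131.
With the rebate, buyers effectively pay pb = ps − 35, where ps is the price sellers receive.
On the curves, pb = 1591/9 - (2/9)q and ps = 187/3 + (1/3)q; the wedge ps − pb = 35 gives 187/3 + (1/3)q − (1591/9 - (2/9)q) = 35, so q' = 269.
Then pb = 1591/9 − (2/9)·269 = 117 and ps = 187/3 + (1/3)·269 = 152.
The subsidy expands output by 269 − 206 = 63 past the efficient level; on those units the gap between marginal cost and willingness to pay runs from 0 up to 35.
DWL = ½ × 35 × 63 = 1102.5.

Deadweight loss = €1102.5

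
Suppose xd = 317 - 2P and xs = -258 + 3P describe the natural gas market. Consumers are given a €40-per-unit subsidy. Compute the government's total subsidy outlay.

Pre-subsidy: 317 - 2P = -258 + 3P gives P* = 115, x* = 87.
With the rebate, buyers effectively pay Pb = Ps − 40, where Ps is the price sellers receive.
Demand in terms of Ps becomes xd = 317 − 2(Ps − 40) = 397 - 2Ps. Setting this equal to supply: 397 - 2Ps = -258 + 3Ps, so Ps = 131.
Buyers pay Pb = 131 − 40 = 91; x' = -258 + 3·131 = 135.
Government outlay = subsidy × quantity = 40 × 135 = 5400.

Government cost = €5400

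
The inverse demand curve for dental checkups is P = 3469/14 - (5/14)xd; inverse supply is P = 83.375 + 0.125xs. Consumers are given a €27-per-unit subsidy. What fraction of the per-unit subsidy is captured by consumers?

Pre-subsidy: 3469/14 - (5/14)x = 83.375 + 0.125x gives x* = 341 and P* = 126.
With the rebate, buyers effectively pay Pb = Ps − 27, where Ps is the price sellers receive.
On the curves, Pb = 3469/14 - (5/14)x and Ps = 83.375 + 0.125x; the wedge Ps − Pb = 27 gives 83.375 + 0.125x − (3469/14 - (5/14)x) = 27, so x' = 397.
Then Pb = 3469/14 − (5/14)·397 = 106 and Ps = 83.375 + 0.125·397 = 133.
Buyers' price falls by P* − Pb = 126 − 106 = 20; sellers' price rises by Ps − P* = 133 − 126 = 7.
So consumers capture 20/27 = 20/27 of each unit of subsidy.

Consumer share = 20/27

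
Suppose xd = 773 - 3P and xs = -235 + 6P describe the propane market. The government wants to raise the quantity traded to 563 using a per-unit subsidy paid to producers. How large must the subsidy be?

At x = 563, invert demand for the buyer price: Pb = (773 − 563)/3 = 70; invert supply for the seller price: Ps = (563 − (-235))/6 = 133.
The subsidy must fill the gap: s = Ps − Pb = 133 − 70 = 63.

Required subsidy s = 63 per unit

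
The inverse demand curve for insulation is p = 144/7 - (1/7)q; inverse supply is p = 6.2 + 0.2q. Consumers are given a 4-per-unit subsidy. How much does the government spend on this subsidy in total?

Government cost = 643/3

Pre-subsidy: 144/7 - (1/7)q = 6.2 + 0.2q gives q* = 503/12 and p* = 175/12.
With the rebate, buyers effectively pay pb = ps − 4, where ps is the price sellers receive.
On the curves, pb = 144/7 - (1/7)q and ps = 6.2 + 0.2q; the wedge ps − pb = 4 gives 6.2 + 0.2q − (144/7 - (1/7)q) = 4, so q' = 643/12.
Then pb = 144/7 − (1/7)·(643/12) = 155/12 and ps = 6.2 + 0.2·(643/12) = 203/12.
Government outlay = subsidy × quantity = 4 × 643/12 = 643/3.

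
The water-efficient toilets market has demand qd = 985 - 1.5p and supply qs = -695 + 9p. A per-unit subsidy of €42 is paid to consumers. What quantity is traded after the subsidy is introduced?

Pre-subsidy: 985 - 1.5p = -695 + 9p gives p* = 160, q* = 745.
With the rebate, buyers effectively pay pb = ps − 42, where ps is the price sellers receive.
Demand in terms of ps becomes qd = 985 − 1.5(ps − 42) = 1048 - 1.5ps. Setting this equal to supply: 1048 - 1.5ps = -695 + 9ps, so ps = 166.
Buyers pay pb = 166 − 42 = 124; q' = -695 + 9·166 = 799.

q' = 799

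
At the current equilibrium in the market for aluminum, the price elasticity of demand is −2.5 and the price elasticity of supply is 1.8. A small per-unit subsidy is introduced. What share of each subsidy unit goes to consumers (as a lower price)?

For a small subsidy around the equilibrium, the benefit split depends on the relative slopes, which at a point are proportional to the elasticities.
Buyer share = εs/(εs + |εd|) = 1.8/(1.8 + 2.5) = 18/43; seller share = |εd|/(εs + |εd|) = 25/43.

Consumer share = 18/43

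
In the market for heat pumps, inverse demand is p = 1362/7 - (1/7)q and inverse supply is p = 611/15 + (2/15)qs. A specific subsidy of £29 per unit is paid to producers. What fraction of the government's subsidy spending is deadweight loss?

DWL / government spending = 105/1324

Pre-subsidy: 1362/7 - (1/7)q = 611/15 + (2/15)q gives q* = 557 and p* = 115.
With the subsidy, sellers receive ps = pb + 29 for each unit, where pb is the price buyers pay.
On the curves, pb = 1362/7 - (1/7)q and ps = 611/15 + (2/15)q; the wedge ps − pb = 29 gives 611/15 + (2/15)q − (1362/7 - (1/7)q) = 29, so q' = 662.
Then pb = 1362/7 − (1/7)·662 = 100 and ps = 611/15 + (2/15)·662 = 129.
ΔCS = ½(557 + 662)(115 − 100) = 9142.5; ΔPS = ½(557 + 662)(129 − 115) = 8533.
Government spending = 29 × 662 = 19198.
DWL = ½ × 29 × (662 − 557) = 1522.5; fraction = 1522.5 / 19198 = 105/1324.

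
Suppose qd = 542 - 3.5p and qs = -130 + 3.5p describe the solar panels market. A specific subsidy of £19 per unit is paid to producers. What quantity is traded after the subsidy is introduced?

q' = 239.25

Pre-subsidy: 542 - 3.5p = -130 + 3.5p gives p* = 96, q* = 206.
With the subsidy, sellers receive ps = pb + 19 for each unit, where pb is the price buyers pay.
Supply in terms of pb becomes qs = -130 + 3.5(pb + 19) = -63.5 + 3.5pb. Setting this equal to demand: 542 - 3.5pb = -63.5 + 3.5pb, so pb = 86.5.
Sellers receive ps = 86.5 + 19 = 105.5; q' = 542 − 3.5·86.5 = 239.25.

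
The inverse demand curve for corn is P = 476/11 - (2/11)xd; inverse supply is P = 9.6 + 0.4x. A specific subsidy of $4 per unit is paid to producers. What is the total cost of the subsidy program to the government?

Pre-subsidy: 476/11 - (2/11)x = 9.6 + 0.4x gives x* = 57.875 and P* = 32.75.
With the subsidy, sellers receive Ps = Pb + 4 for each unit, where Pb is the price buyers pay.
On the curves, Pb = 476/11 - (2/11)x and Ps = 9.6 + 0.4x; the wedge Ps − Pb = 4 gives 9.6 + 0.4x − (476/11 - (2/11)x) = 4, so x' = 64.75.
Then Pb = 476/11 − (2/11)·64.75 = 31.5 and Ps = 9.6 + 0.4·64.75 = 35.5.
Government outlay = subsidy × quantity = 4 × 64.75 = 259.

Government cost = $259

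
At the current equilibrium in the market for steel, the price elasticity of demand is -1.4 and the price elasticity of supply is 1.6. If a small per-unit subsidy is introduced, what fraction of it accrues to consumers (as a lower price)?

For a small subsidy around the equilibrium, the benefit split depends on the relative slopes, which at a point are proportional to the elasticities.
Buyer share = εs/(εs + |εd|) = 1.6/(1.6 + 1.4) = 8/15; seller share = |εd|/(εs + |εd|) = 7/15.

Consumer share = 8/15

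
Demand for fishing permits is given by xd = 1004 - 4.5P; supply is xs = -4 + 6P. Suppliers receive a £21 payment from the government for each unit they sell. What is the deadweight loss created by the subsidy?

Deadweight loss = £567

Pre-subsidy: 1004 - 4.5P = -4 + 6P gives P* = 96, x* = 572.
With the subsidy, sellers receive Ps = Pb + 21 for each unit, where Pb is the price buyers pay.
Supply in terms of Pb becomes xs = -4 + 6(Pb + 21) = 122 + 6Pb. Setting this equal to demand: 1004 - 4.5Pb = 122 + 6Pb, so Pb = 84.
Sellers receive Ps = 84 + 21 = 105; x' = 1004 − 4.5·84 = 626.
The subsidy expands output by 626 − 572 = 54 past the efficient level; on those units the gap between marginal cost and willingness to pay runs from 0 up to 21.
DWL = ½ × 21 × 54 = 567.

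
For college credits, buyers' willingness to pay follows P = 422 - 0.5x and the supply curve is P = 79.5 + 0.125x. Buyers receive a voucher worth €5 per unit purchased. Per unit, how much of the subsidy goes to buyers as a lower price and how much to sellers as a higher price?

Pre-subsidy: 422 - 0.5x = 79.5 + 0.125x gives x* = 548 and P* = 148.
With the rebate, buyers effectively pay Pb = Ps − 5, where Ps is the price sellers receive.
On the curves, Pb = 422 - 0.5x and Ps = 79.5 + 0.125x; the wedge Ps − Pb = 5 gives 79.5 + 0.125x − (422 - 0.5x) = 5, so x' = 556.
Then Pb = 422 − 0.5·556 = 144 and Ps = 79.5 + 0.125·556 = 149.
Buyers' price falls by P* − Pb = 148 − 144 = 4; sellers' price rises by Ps − P* = 149 − 148 = 1.

Buyers gain €4 per unit; sellers gain €1 per unit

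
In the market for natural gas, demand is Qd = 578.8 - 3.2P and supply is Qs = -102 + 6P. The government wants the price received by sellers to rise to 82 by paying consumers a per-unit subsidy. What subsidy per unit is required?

Required subsidy s = 23 per unit

At a seller price of 82, quantity supplied is -102 + 6·82 = 390.
Buyers absorb 390 only when they pay Pb with 578.8 − 3.2·Pb = 390, i.e. Pb = 59.
s = Ps − Pb = 82 − 59 = 23.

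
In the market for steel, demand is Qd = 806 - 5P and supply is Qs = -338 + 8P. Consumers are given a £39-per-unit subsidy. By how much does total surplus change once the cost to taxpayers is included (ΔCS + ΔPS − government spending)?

Pre-subsidy: 806 - 5P = -338 + 8P gives P* = 88, Q* = 366.
With the rebate, buyers effectively pay Pb = Ps − 39, where Ps is the price sellers receive.
Demand in terms of Ps becomes Qd = 806 − 5(Ps − 39) = 1001 - 5Ps. Setting this equal to supply: 1001 - 5Ps = -338 + 8Ps, so Ps = 103.
Buyers pay Pb = 103 − 39 = 64; Q' = -338 + 8·103 = 486.
ΔCS = ½(366 + 486)(88 − 64) = 10224; ΔPS = ½(366 + 486)(103 − 88) = 6390.
Government spending = 39 × 486 = 18954.
Net change = 10224 + 6390 − 18954 = -2340. The loss equals the DWL triangle ½·39·120.

Net change in total surplus = -£2340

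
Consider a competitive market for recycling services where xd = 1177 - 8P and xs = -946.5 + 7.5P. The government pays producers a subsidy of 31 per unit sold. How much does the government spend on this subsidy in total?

Pre-subsidy: 1177 - 8P = -946.5 + 7.5P gives P* = 137, x* = 81.
With the subsidy, sellers receive Ps = Pb + 31 for each unit, where Pb is the price buyers pay.
Supply in terms of Pb becomes xs = -946.5 + 7.5(Pb + 31) = -714 + 7.5Pb. Setting this equal to demand: 1177 - 8Pb = -714 + 7.5Pb, so Pb = 122.
Sellers receive Ps = 122 + 31 = 153; x' = 1177 − 8·122 = 201.
Government outlay = subsidy × quantity = 31 × 201 = 6231.

Government cost = 6231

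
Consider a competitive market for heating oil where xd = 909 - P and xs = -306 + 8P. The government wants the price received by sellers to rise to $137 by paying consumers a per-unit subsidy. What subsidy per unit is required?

At a seller price of 137, quantity supplied is -306 + 8·137 = 790.
Buyers absorb 790 only when they pay Pb with 909 − 1·Pb = 790, i.e. Pb = 119.
s = Ps − Pb = 137 − 119 = 18.

Required subsidy s = $18 per unit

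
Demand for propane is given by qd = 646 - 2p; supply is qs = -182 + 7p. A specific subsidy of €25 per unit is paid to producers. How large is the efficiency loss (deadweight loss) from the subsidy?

Deadweight loss = 4375/9

Pre-subsidy: 646 - 2p = -182 + 7p gives p* = 92, q* = 462.
With the subsidy, sellers receive ps = pb + 25 for each unit, where pb is the price buyers pay.
Supply in terms of pb becomes qs = -182 + 7(pb + 25) = -7 + 7pb. Setting this equal to demand: 646 - 2pb = -7 + 7pb, so pb = 653/9.
Sellers receive ps = 653/9 + 25 = 878/9; q' = 646 − 2·(653/9) = 4508/9.
The subsidy expands output by 4508/9 − 462 = 350/9 past the efficient level; on those units the gap between marginal cost and willingness to pay runs from 0 up to 25.
DWL = ½ × 25 × 350/9 = 4375/9.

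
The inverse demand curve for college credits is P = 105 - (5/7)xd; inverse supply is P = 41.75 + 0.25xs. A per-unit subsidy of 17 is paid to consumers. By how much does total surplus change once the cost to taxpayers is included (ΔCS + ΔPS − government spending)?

Net change in total surplus = -4046/27

Pre-subsidy: 105 - (5/7)x = 41.75 + 0.25x gives x* = 1771/27 and P* = 1570/27.
With the rebate, buyers effectively pay Pb = Ps − 17, where Ps is the price sellers receive.
On the curves, Pb = 105 - (5/7)x and Ps = 41.75 + 0.25x; the wedge Ps − Pb = 17 gives 41.75 + 0.25x − (105 - (5/7)x) = 17, so x' = 749/9.
Then Pb = 105 − (5/7)·(749/9) = 410/9 and Ps = 41.75 + 0.25·(749/9) = 563/9.
ΔCS = ½(1771/27 + 749/9)(1570/27 − 410/9) = 683060/729; ΔPS = ½(1771/27 + 749/9)(563/9 − 1570/27) = 239071/729.
Government spending = 17 × 749/9 = 12733/9.
Net change = 683060/729 + 239071/729 − 12733/9 = -4046/27. The loss equals the DWL triangle ½·17·476/27.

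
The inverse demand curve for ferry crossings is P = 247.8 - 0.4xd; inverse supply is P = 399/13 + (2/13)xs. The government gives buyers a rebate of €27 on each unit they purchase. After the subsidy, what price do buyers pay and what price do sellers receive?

Buyers pay €71.5; sellers receive €98.5

Pre-subsidy: 247.8 - 0.4x = 399/13 + (2/13)x gives x* = 392 and P* = 91.
With the rebate, buyers effectively pay Pb = Ps − 27, where Ps is the price sellers receive.
On the curves, Pb = 247.8 - 0.4x and Ps = 399/13 + (2/13)x; the wedge Ps − Pb = 27 gives 399/13 + (2/13)x − (247.8 - 0.4x) = 27, so x' = 440.75.
Then Pb = 247.8 − 0.4·440.75 = 71.5 and Ps = 399/13 + (2/13)·440.75 = 98.5.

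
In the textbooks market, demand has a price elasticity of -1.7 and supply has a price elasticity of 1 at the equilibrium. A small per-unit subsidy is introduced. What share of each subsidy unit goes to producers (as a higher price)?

For a small subsidy around the equilibrium, the benefit split depends on the relative slopes, which at a point are proportional to the elasticities.
Buyer share = εs/(εs + |εd|) = 1/(1 + 1.7) = 10/27; seller share = |εd|/(εs + |εd|) = 17/27.
So producers capture 17/27 of the subsidy.

Producer share = 17/27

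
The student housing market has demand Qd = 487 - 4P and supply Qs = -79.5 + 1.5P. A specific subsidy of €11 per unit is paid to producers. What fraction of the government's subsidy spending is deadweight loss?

Pre-subsidy: 487 - 4P = -79.5 + 1.5P gives P* = 103, Q* = 75.
With the subsidy, sellers receive Ps = Pb + 11 for each unit, where Pb is the price buyers pay.
Supply in terms of Pb becomes Qs = -79.5 + 1.5(Pb + 11) = -63 + 1.5Pb. Setting this equal to demand: 487 - 4Pb = -63 + 1.5Pb, so Pb = 100.
Sellers receive Ps = 100 + 11 = 111; Q' = 487 − 4·100 = 87.
ΔCS = ½(75 + 87)(103 − 100) = 243; ΔPS = ½(75 + 87)(111 − 103) = 648.
Government spending = 11 × 87 = 957.
DWL = ½ × 11 × (87 − 75) = 66; fraction = 66 / 957 = 2/29.

DWL / government spending = 2/29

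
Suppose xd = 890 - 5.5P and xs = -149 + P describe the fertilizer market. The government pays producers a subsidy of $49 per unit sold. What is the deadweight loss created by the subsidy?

Pre-subsidy: 890 - 5.5P = -149 + P gives P* = 2078/13, x* = 141/13.
With the subsidy, sellers receive Ps = Pb + 49 for each unit, where Pb is the price buyers pay.
Supply in terms of Pb becomes xs = -149 + 1(Pb + 49) = -100 + Pb. Setting this equal to demand: 890 - 5.5Pb = -100 + Pb, so Pb = 1980/13.
Sellers receive Ps = 1980/13 + 49 = 2617/13; x' = 890 − 5.5·(1980/13) = 680/13.
The subsidy expands output by 680/13 − 141/13 = 539/13 past the efficient level; on those units the gap between marginal cost and willingness to pay runs from 0 up to 49.
DWL = ½ × 49 × 539/13 = 26411/26.

Deadweight loss = 26411/26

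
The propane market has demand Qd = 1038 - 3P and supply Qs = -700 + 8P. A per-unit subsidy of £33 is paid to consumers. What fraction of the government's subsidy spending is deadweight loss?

Pre-subsidy: 1038 - 3P = -700 + 8P gives P* = 158, Q* = 564.
With the rebate, buyers effectively pay Pb = Ps − 33, where Ps is the price sellers receive.
Demand in terms of Ps becomes Qd = 1038 − 3(Ps − 33) = 1137 - 3Ps. Setting this equal to supply: 1137 - 3Ps = -700 + 8Ps, so Ps = 167.
Buyers pay Pb = 167 − 33 = 134; Q' = -700 + 8·167 = 636.
ΔCS = ½(564 + 636)(158 − 134) = 14400; ΔPS = ½(564 + 636)(167 − 158) = 5400.
Government spending = 33 × 636 = 20988.
DWL = ½ × 33 × (636 − 564) = 1188; fraction = 1188 / 20988 = 3/53.

DWL / government spending = 3/53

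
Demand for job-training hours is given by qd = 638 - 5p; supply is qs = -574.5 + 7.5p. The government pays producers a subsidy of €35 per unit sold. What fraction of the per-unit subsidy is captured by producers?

Producer share = 0.4

Pre-subsidy: 638 - 5p = -574.5 + 7.5p gives p* = 97, q* = 153.
With the subsidy, sellers receive ps = pb + 35 for each unit, where pb is the price buyers pay.
Supply in terms of pb becomes qs = -574.5 + 7.5(pb + 35) = -312 + 7.5pb. Setting this equal to demand: 638 - 5pb = -312 + 7.5pb, so pb = 76.
Sellers receive ps = 76 + 35 = 111; q' = 638 − 5·76 = 258.
Buyers' price falls by p* − pb = 97 − 76 = 21; sellers' price rises by ps − p* = 111 − 97 = 14.
So producers capture 14/35 = 0.4 of each unit of subsidy.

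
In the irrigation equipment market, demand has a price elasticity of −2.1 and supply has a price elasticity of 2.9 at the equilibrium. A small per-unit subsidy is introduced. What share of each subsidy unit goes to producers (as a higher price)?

Producer share = 0.42

For a small subsidy around the equilibrium, the benefit split depends on the relative slopes, which at a point are proportional to the elasticities.
Buyer share = εs/(εs + |εd|) = 2.9/(2.9 + 2.1) = 0.58; seller share = |εd|/(εs + |εd|) = 0.42.
So producers capture 0.42 of the subsidy.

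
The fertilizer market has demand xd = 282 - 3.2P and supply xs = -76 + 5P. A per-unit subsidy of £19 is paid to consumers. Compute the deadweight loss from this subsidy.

Deadweight loss = 14440/41

Pre-subsidy: 282 - 3.2P = -76 + 5P gives P* = 1790/41, x* = 5834/41.
With the rebate, buyers effectively pay Pb = Ps − 19, where Ps is the price sellers receive.
Demand in terms of Ps becomes xd = 282 − 3.2(Ps − 19) = 342.8 - 3.2Ps. Setting this equal to supply: 342.8 - 3.2Ps = -76 + 5Ps, so Ps = 2094/41.
Buyers pay Pb = 2094/41 − 19 = 1315/41; x' = -76 + 5·(2094/41) = 7354/41.
The subsidy expands output by 7354/41 − 5834/41 = 1520/41 past the efficient level; on those units the gap between marginal cost and willingness to pay runs from 0 up to 19.
DWL = ½ × 19 × 1520/41 = 14440/41.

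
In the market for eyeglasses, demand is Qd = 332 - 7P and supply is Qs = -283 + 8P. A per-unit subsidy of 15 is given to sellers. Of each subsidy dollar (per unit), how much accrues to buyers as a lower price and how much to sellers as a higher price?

Buyers gain 8 per unit; sellers gain 7 per unit

Pre-subsidy: 332 - 7P = -283 + 8P gives P* = 41, Q* = 45.
With the subsidy, sellers receive Ps = Pb + 15 for each unit, where Pb is the price buyers pay.
Supply in terms of Pb becomes Qs = -283 + 8(Pb + 15) = -163 + 8Pb. Setting this equal to demand: 332 - 7Pb = -163 + 8Pb, so Pb = 33.
Sellers receive Ps = 33 + 15 = 48; Q' = 332 − 7·33 = 101.
Buyers' price falls by P* − Pb = 41 − 33 = 8; sellers' price rises by Ps − P* = 48 − 41 = 7.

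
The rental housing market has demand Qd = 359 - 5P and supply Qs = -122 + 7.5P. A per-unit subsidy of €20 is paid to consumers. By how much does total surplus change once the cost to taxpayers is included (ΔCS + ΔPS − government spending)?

Net change in total surplus = -€600

Pre-subsidy: 359 - 5P = -122 + 7.5P gives P* = 38.48, Q* = 166.6.
With the rebate, buyers effectively pay Pb = Ps − 20, where Ps is the price sellers receive.
Demand in terms of Ps becomes Qd = 359 − 5(Ps − 20) = 459 - 5Ps. Setting this equal to supply: 459 - 5Ps = -122 + 7.5Ps, so Ps = 46.48.
Buyers pay Pb = 46.48 − 20 = 26.48; Q' = -122 + 7.5·46.48 = 226.6.
ΔCS = ½(166.6 + 226.6)(38.48 − 26.48) = 2359.2; ΔPS = ½(166.6 + 226.6)(46.48 − 38.48) = 1572.8.
Government spending = 20 × 226.6 = 4532.
Net change = 2359.2 + 1572.8 − 4532 = -600. The loss equals the DWL triangle ½·20·60.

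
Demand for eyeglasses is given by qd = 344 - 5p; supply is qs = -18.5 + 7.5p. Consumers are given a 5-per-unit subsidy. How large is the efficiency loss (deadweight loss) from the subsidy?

Deadweight loss = 37.5

Pre-subsidy: 344 - 5p = -18.5 + 7.5p gives p* = 29, q* = 199.
With the rebate, buyers effectively pay pb = ps − 5, where ps is the price sellers receive.
Demand in terms of ps becomes qd = 344 − 5(ps − 5) = 369 - 5ps. Setting this equal to supply: 369 - 5ps = -18.5 + 7.5ps, so ps = 31.
Buyers pay pb = 31 − 5 = 26; q' = -18.5 + 7.5·31 = 214.
The subsidy expands output by 214 − 199 = 15 past the efficient level; on those units the gap between marginal cost and willingness to pay runs from 0 up to 5.
DWL = ½ × 5 × 15 = 37.5.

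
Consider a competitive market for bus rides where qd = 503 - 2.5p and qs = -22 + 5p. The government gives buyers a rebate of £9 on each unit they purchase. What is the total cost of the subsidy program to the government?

Government cost = £3087

Pre-subsidy: 503 - 2.5p = -22 + 5p gives p* = 70, q* = 328.
With the rebate, buyers effectively pay pb = ps − 9, where ps is the price sellers receive.
Demand in terms of ps becomes qd = 503 − 2.5(ps − 9) = 525.5 - 2.5ps. Setting this equal to supply: 525.5 - 2.5ps = -22 + 5ps, so ps = 73.
Buyers pay pb = 73 − 9 = 64; q' = -22 + 5·73 = 343.
Government outlay = subsidy × quantity = 9 × 343 = 3087.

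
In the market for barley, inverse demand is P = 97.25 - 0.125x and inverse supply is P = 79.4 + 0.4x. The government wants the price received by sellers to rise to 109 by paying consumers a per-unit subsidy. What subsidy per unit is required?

Required subsidy s = 21 per unit

At a seller price of 109, quantity supplied is -198.5 + 2.5·109 = 74.
Buyers absorb 74 only when they pay Pb = 97.25 − 0.125·74 = 88.
s = Ps − Pb = 109 − 88 = 21.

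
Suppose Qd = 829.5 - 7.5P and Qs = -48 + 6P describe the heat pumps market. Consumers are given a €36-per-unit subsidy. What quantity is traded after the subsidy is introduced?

Pre-subsidy: 829.5 - 7.5P = -48 + 6P gives P* = 65, Q* = 342.
With the rebate, buyers effectively pay Pb = Ps − 36, where Ps is the price sellers receive.
Demand in terms of Ps becomes Qd = 829.5 − 7.5(Ps − 36) = 1099.5 - 7.5Ps. Setting this equal to supply: 1099.5 - 7.5Ps = -48 + 6Ps, so Ps = 85.
Buyers pay Pb = 85 − 36 = 49; Q' = -48 + 6·85 = 462.

Q' = 462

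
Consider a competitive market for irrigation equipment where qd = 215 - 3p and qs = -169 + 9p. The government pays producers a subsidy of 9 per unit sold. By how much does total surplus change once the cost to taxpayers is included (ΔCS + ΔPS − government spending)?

Pre-subsidy: 215 - 3p = -169 + 9p gives p* = 32, q* = 119.
With the subsidy, sellers receive ps = pb + 9 for each unit, where pb is the price buyers pay.
Supply in terms of pb becomes qs = -169 + 9(pb + 9) = -88 + 9pb. Setting this equal to demand: 215 - 3pb = -88 + 9pb, so pb = 25.25.
Sellers receive ps = 25.25 + 9 = 34.25; q' = 215 − 3·25.25 = 139.25.
ΔCS = ½(119 + 139.25)(32 − 25.25) = 871.59375; ΔPS = ½(119 + 139.25)(34.25 − 32) = 290.53125.
Government spending = 9 × 139.25 = 1253.25.
Net change = 871.59375 + 290.53125 − 1253.25 = -91.125. The loss equals the DWL triangle ½·9·20.25.

Net change in total surplus = -91.125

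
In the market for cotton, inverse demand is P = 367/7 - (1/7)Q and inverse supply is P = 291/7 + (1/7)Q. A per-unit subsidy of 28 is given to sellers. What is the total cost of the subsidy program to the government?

Government cost = 3808

Pre-subsidy: 367/7 - (1/7)Q = 291/7 + (1/7)Q gives Q* = 38 and P* = 47.
With the subsidy, sellers receive Ps = Pb + 28 for each unit, where Pb is the price buyers pay.
On the curves, Pb = 367/7 - (1/7)Q and Ps = 291/7 + (1/7)Q; the wedge Ps − Pb = 28 gives 291/7 + (1/7)Q − (367/7 - (1/7)Q) = 28, so Q' = 136.
Then Pb = 367/7 − (1/7)·136 = 33 and Ps = 291/7 + (1/7)·136 = 61.
Government outlay = subsidy × quantity = 28 × 136 = 3808.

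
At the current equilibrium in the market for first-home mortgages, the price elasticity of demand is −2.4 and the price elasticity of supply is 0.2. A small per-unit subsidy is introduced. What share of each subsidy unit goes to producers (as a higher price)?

For a small subsidy around the equilibrium, the benefit split depends on the relative slopes, which at a point are proportional to the elasticities.
Buyer share = εs/(εs + |εd|) = 0.2/(0.2 + 2.4) = 1/13; seller share = |εd|/(εs + |εd|) = 12/13.
So producers capture 12/13 of the subsidy.

Producer share = 12/13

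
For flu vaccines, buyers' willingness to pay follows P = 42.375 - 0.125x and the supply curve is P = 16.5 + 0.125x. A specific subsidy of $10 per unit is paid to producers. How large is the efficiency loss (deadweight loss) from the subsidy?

Pre-subsidy: 42.375 - 0.125x = 16.5 + 0.125x gives x* = 103.5 and P* = 29.4375.
With the subsidy, sellers receive Ps = Pb + 10 for each unit, where Pb is the price buyers pay.
On the curves, Pb = 42.375 - 0.125x and Ps = 16.5 + 0.125x; the wedge Ps − Pb = 10 gives 16.5 + 0.125x − (42.375 - 0.125x) = 10, so x' = 143.5.
Then Pb = 42.375 − 0.125·143.5 = 24.4375 and Ps = 16.5 + 0.125·143.5 = 34.4375.
The subsidy expands output by 143.5 − 103.5 = 40 past the efficient level; on those units the gap between marginal cost and willingness to pay runs from 0 up to 10.
DWL = ½ × 10 × 40 = 200.

Deadweight loss = $200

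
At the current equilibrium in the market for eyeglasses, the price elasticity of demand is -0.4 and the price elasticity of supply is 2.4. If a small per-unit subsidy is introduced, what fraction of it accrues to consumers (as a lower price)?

Consumer share = 6/7

For a small subsidy around the equilibrium, the benefit split depends on the relative slopes, which at a point are proportional to the elasticities.
Buyer share = εs/(εs + |εd|) = 2.4/(2.4 + 0.4) = 6/7; seller share = |εd|/(εs + |εd|) = 1/7.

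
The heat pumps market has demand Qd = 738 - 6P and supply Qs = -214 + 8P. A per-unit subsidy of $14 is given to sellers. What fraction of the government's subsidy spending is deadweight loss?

Pre-subsidy: 738 - 6P = -214 + 8P gives P* = 68, Q* = 330.
With the subsidy, sellers receive Ps = Pb + 14 for each unit, where Pb is the price buyers pay.
Supply in terms of Pb becomes Qs = -214 + 8(Pb + 14) = -102 + 8Pb. Setting this equal to demand: 738 - 6Pb = -102 + 8Pb, so Pb = 60.
Sellers receive Ps = 60 + 14 = 74; Q' = 738 − 6·60 = 378.
ΔCS = ½(330 + 378)(68 − 60) = 2832; ΔPS = ½(330 + 378)(74 − 68) = 2124.
Government spending = 14 × 378 = 5292.
DWL = ½ × 14 × (378 − 330) = 336; fraction = 336 / 5292 = 4/63.

DWL / government spending = 4/63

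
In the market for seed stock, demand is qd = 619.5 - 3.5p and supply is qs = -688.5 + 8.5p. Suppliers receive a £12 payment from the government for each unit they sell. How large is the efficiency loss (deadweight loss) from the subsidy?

Deadweight loss = £178.5

Pre-subsidy: 619.5 - 3.5p = -688.5 + 8.5p gives p* = 109, q* = 238.
With the subsidy, sellers receive ps = pb + 12 for each unit, where pb is the price buyers pay.
Supply in terms of pb becomes qs = -688.5 + 8.5(pb + 12) = -586.5 + 8.5pb. Setting this equal to demand: 619.5 - 3.5pb = -586.5 + 8.5pb, so pb = 100.5.
Sellers receive ps = 100.5 + 12 = 112.5; q' = 619.5 − 3.5·100.5 = 267.75.
The subsidy expands output by 267.75 − 238 = 29.75 past the efficient level; on those units the gap between marginal cost and willingness to pay runs from 0 up to 12.
DWL = ½ × 12 × 29.75 = 178.5.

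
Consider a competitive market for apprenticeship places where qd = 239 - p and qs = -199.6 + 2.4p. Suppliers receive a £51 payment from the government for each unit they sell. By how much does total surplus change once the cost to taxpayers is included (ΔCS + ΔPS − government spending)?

Pre-subsidy: 239 - p = -199.6 + 2.4p gives p* = 129, q* = 110.
With the subsidy, sellers receive ps = pb + 51 for each unit, where pb is the price buyers pay.
Supply in terms of pb becomes qs = -199.6 + 2.4(pb + 51) = -77.2 + 2.4pb. Setting this equal to demand: 239 - pb = -77.2 + 2.4pb, so pb = 93.
Sellers receive ps = 93 + 51 = 144; q' = 239 − 1·93 = 146.
ΔCS = ½(110 + 146)(129 − 93) = 4608; ΔPS = ½(110 + 146)(144 − 129) = 1920.
Government spending = 51 × 146 = 7446.
Net change = 4608 + 1920 − 7446 = -918. The loss equals the DWL triangle ½·51·36.

Net change in total surplus = -£918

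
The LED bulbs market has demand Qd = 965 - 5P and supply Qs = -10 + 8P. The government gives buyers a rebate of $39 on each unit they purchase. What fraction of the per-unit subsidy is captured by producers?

Producer share = 5/13

Pre-subsidy: 965 - 5P = -10 + 8P gives P* = 75, Q* = 590.
With the rebate, buyers effectively pay Pb = Ps − 39, where Ps is the price sellers receive.
Demand in terms of Ps becomes Qd = 965 − 5(Ps − 39) = 1160 - 5Ps. Setting this equal to supply: 1160 - 5Ps = -10 + 8Ps, so Ps = 90.
Buyers pay Pb = 90 − 39 = 51; Q' = -10 + 8·90 = 710.
Buyers' price falls by P* − Pb = 75 − 51 = 24; sellers' price rises by Ps − P* = 90 − 75 = 15.
So producers capture 15/39 = 5/13 of each unit of subsidy.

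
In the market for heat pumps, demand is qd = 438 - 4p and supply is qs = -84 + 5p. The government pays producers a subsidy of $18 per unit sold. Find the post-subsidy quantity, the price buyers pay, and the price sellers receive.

q' = 246; buyers pay $48; sellers receive $66

Pre-subsidy: 438 - 4p = -84 + 5p gives p* = 58, q* = 206.
With the subsidy, sellers receive ps = pb + 18 for each unit, where pb is the price buyers pay.
Supply in terms of pb becomes qs = -84 + 5(pb + 18) = 6 + 5pb. Setting this equal to demand: 438 - 4pb = 6 + 5pb, so pb = 48.
Sellers receive ps = 48 + 18 = 66; q' = 438 − 4·48 = 246.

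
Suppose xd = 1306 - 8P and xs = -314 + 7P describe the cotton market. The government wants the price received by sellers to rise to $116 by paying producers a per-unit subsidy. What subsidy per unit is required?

At a seller price of 116, quantity supplied is -314 + 7·116 = 498.
Buyers absorb 498 only when they pay Pb with 1306 − 8·Pb = 498, i.e. Pb = 101.
s = Ps − Pb = 116 − 101 = 15.

Required subsidy s = $15 per unit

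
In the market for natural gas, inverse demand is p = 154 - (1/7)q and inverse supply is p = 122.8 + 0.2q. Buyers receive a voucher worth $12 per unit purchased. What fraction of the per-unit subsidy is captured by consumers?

Consumer share = 5/12

Pre-subsidy: 154 - (1/7)q = 122.8 + 0.2q gives q* = 91 and p* = 141.
With the rebate, buyers effectively pay pb = ps − 12, where ps is the price sellers receive.
On the curves, pb = 154 - (1/7)q and ps = 122.8 + 0.2q; the wedge ps − pb = 12 gives 122.8 + 0.2q − (154 - (1/7)q) = 12, so q' = 126.
Then pb = 154 − (1/7)·126 = 136 and ps = 122.8 + 0.2·126 = 148.
Buyers' price falls by p* − pb = 141 − 136 = 5; sellers' price rises by ps − p* = 148 − 141 = 7.
So consumers capture 5/12 = 5/12 of each unit of subsidy.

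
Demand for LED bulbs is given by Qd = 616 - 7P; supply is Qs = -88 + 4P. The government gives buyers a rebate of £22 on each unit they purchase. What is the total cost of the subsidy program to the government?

Pre-subsidy: 616 - 7P = -88 + 4P gives P* = 64, Q* = 168.
With the rebate, buyers effectively pay Pb = Ps − 22, where Ps is the price sellers receive.
Demand in terms of Ps becomes Qd = 616 − 7(Ps − 22) = 770 - 7Ps. Setting this equal to supply: 770 - 7Ps = -88 + 4Ps, so Ps = 78.
Buyers pay Pb = 78 − 22 = 56; Q' = -88 + 4·78 = 224.
Government outlay = subsidy × quantity = 22 × 224 = 4928.

Government cost = £4928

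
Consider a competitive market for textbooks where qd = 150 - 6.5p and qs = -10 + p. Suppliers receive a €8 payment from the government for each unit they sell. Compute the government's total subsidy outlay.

Government cost = 2192/15

Pre-subsidy: 150 - 6.5p = -10 + p gives p* = 64/3, q* = 34/3.
With the subsidy, sellers receive ps = pb + 8 for each unit, where pb is the price buyers pay.
Supply in terms of pb becomes qs = -10 + 1(pb + 8) = -2 + pb. Setting this equal to demand: 150 - 6.5pb = -2 + pb, so pb = 304/15.
Sellers receive ps = 304/15 + 8 = 424/15; q' = 150 − 6.5·(304/15) = 274/15.
Government outlay = subsidy × quantity = 8 × 274/15 = 2192/15.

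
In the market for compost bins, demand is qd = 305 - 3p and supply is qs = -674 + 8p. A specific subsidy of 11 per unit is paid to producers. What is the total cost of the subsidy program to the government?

Government cost = 682

Pre-subsidy: 305 - 3p = -674 + 8p gives p* = 89, q* = 38.
With the subsidy, sellers receive ps = pb + 11 for each unit, where pb is the price buyers pay.
Supply in terms of pb becomes qs = -674 + 8(pb + 11) = -586 + 8pb. Setting this equal to demand: 305 - 3pb = -586 + 8pb, so pb = 81.
Sellers receive ps = 81 + 11 = 92; q' = 305 − 3·81 = 62.
Government outlay = subsidy × quantity = 11 × 62 = 682.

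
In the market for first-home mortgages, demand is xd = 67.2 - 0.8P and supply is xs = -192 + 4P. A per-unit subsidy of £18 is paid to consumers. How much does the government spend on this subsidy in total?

Pre-subsidy: 67.2 - 0.8P = -192 + 4P gives P* = 54, x* = 24.
With the rebate, buyers effectively pay Pb = Ps − 18, where Ps is the price sellers receive.
Demand in terms of Ps becomes xd = 67.2 − 0.8(Ps − 18) = 81.6 - 0.8Ps. Setting this equal to supply: 81.6 - 0.8Ps = -192 + 4Ps, so Ps = 57.
Buyers pay Pb = 57 − 18 = 39; x' = -192 + 4·57 = 36.
Government outlay = subsidy × quantity = 18 × 36 = 648.

Government cost = £648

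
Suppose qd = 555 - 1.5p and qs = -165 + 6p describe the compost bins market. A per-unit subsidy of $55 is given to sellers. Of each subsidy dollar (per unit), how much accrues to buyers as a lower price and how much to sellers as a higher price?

Pre-subsidy: 555 - 1.5p = -165 + 6p gives p* = 96, q* = 411.
With the subsidy, sellers receive ps = pb + 55 for each unit, where pb is the price buyers pay.
Supply in terms of pb becomes qs = -165 + 6(pb + 55) = 165 + 6pb. Setting this equal to demand: 555 - 1.5pb = 165 + 6pb, so pb = 52.
Sellers receive ps = 52 + 55 = 107; q' = 555 − 1.5·52 = 477.
Buyers' price falls by p* − pb = 96 − 52 = 44; sellers' price rises by ps − p* = 107 − 96 = 11.

Buyers gain $44 per unit; sellers gain $11 per unit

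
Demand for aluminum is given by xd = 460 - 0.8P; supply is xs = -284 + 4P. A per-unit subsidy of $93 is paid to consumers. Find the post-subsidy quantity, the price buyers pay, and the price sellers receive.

x' = 398; buyers pay $77.5; sellers receive $170.5

Pre-subsidy: 460 - 0.8P = -284 + 4P gives P* = 155, x* = 336.
With the rebate, buyers effectively pay Pb = Ps − 93, where Ps is the price sellers receive.
Demand in terms of Ps becomes xd = 460 − 0.8(Ps − 93) = 534.4 - 0.8Ps. Setting this equal to supply: 534.4 - 0.8Ps = -284 + 4Ps, so Ps = 170.5.
Buyers pay Pb = 170.5 − 93 = 77.5; x' = -284 + 4·170.5 = 398.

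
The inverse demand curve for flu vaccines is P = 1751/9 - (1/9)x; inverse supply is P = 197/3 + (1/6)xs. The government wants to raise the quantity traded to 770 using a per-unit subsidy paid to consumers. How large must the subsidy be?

Required subsidy s = 85 per unit

At x = 770, from the demand curve buyers pay Pb = 1751/9 − (1/9)·770 = 109; from the supply curve sellers need Ps = 197/3 + (1/6)·770 = 194.
The subsidy must fill the gap: s = Ps − Pb = 194 − 109 = 85.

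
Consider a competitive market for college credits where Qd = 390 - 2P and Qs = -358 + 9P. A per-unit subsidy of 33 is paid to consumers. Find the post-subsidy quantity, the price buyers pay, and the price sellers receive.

Pre-subsidy: 390 - 2P = -358 + 9P gives P* = 68, Q* = 254.
With the rebate, buyers effectively pay Pb = Ps − 33, where Ps is the price sellers receive.
Demand in terms of Ps becomes Qd = 390 − 2(Ps − 33) = 456 - 2Ps. Setting this equal to supply: 456 - 2Ps = -358 + 9Ps, so Ps = 74.
Buyers pay Pb = 74 − 33 = 41; Q' = -358 + 9·74 = 308.

Q' = 308; buyers pay 41; sellers receive 74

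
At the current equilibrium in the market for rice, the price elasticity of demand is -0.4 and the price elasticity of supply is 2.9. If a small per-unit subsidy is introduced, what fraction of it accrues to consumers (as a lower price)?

Consumer share = 29/33

For a small subsidy around the equilibrium, the benefit split depends on the relative slopes, which at a point are proportional to the elasticities.
Buyer share = εs/(εs + |εd|) = 2.9/(2.9 + 0.4) = 29/33; seller share = |εd|/(εs + |εd|) = 4/33.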